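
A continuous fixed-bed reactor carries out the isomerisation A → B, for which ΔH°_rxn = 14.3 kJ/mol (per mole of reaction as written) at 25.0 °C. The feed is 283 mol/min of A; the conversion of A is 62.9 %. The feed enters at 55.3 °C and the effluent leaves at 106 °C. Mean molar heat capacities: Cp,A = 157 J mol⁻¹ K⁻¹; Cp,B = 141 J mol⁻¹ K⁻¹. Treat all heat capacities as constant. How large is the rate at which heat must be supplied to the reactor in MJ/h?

Q_in = 274 MJ/h

Extent of reaction ξ = 0.629 × 283 = 178.01 mol/min
Reaction term: ξ·ΔH°_rxn = 178.01 × 14.3 = 2545.5 kJ/min
Sensible, feed 55.3→25 °C: -1346.3 kJ/min
Outlet flows (mol/min): A 104.99, B 178.01
Sensible, products 25→106 °C: 3368.2 kJ/min
Q = ΔH = 4567.5 kJ/min = 76.124 kW
Heat supplied = 274.05 MJ/h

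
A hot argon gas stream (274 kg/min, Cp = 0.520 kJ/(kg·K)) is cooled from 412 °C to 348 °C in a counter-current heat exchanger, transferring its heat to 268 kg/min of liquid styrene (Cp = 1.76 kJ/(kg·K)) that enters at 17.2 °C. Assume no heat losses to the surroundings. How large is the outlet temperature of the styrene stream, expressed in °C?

Heat released by hot stream: Q = 274 × 0.520 × (412 − 348) = 9118.7 kJ/min
Energy balance on cold side (adiabatic exchanger): Q = ṁ_c·Cp_c·(T_c,out − T_c,in)
T_c,out = 17.2 + 9118.7/(268 × 1.76) = 36.532 °C

T_c,out = 36.5 °C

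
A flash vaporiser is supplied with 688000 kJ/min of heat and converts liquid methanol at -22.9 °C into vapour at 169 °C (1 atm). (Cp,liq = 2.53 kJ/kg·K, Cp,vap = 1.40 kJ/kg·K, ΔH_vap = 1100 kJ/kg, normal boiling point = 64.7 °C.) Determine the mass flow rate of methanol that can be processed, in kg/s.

ṁ = 7.81 kg/s

Δh = 2.53×(64.7−-22.9) + 1100 + 1.40×(169−64.7) = 1467.6 kJ/kg
Q = 688000 kJ/min = 11467 kJ/s = 11467 kJ/s
ṁ = Q/Δh = 11467 / 1467.6 = 7.813 kg/s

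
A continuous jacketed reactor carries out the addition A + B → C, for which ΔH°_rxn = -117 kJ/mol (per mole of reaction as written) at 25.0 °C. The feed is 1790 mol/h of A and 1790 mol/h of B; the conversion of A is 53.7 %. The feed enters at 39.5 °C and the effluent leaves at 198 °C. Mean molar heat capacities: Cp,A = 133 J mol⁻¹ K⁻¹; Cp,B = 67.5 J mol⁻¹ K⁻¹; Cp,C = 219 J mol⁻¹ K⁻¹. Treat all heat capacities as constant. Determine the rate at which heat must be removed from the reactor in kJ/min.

Q_out = 875 kJ/min

Extent of reaction ξ = 0.537 × 1790 = 961.23 mol/h
Reaction term: ξ·ΔH°_rxn = 961.23 × -117 = -112460 kJ/h
Sensible, feed 39.5→25 °C: -5204 kJ/h
Outlet flows (mol/h): A 828.77, B 828.77, C 961.23
Sensible, products 25→198 °C: 65165 kJ/h
Q = ΔH = -52503 kJ/h = -14.584 kW
Heat removed = 875.04 kJ/min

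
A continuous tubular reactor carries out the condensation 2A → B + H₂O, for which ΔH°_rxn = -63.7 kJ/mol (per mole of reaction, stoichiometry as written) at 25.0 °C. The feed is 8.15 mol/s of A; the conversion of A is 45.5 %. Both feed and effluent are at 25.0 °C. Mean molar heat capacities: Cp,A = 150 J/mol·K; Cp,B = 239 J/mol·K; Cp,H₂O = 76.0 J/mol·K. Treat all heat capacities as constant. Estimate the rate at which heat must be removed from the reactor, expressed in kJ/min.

Q_out = 7090 kJ/min

Extent of reaction ξ = 0.455 × 8.15 / 2 = 1.8541 mol/s
Reaction term: ξ·ΔH°_rxn = 1.8541 × -63.7 = -118.11 kJ/s
Q = ΔH = -118.11 kJ/s = -118.11 kW
Heat removed = 7086.5 kJ/min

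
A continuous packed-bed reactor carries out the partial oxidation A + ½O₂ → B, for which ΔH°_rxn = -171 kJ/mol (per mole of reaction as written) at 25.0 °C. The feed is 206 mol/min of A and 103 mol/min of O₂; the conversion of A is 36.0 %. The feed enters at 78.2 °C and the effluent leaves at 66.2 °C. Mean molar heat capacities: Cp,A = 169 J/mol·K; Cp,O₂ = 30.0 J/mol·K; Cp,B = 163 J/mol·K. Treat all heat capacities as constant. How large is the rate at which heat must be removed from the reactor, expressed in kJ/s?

Q_out = 220 kJ/s

Extent of reaction ξ = 0.360 × 206 = 74.16 mol/min
Reaction term: ξ·ΔH°_rxn = 74.16 × -171 = -12681 kJ/min
Sensible, feed 78.2→25 °C: -2016.5 kJ/min
Outlet flows (mol/min): A 131.84, O₂ 65.92, B 74.16
Sensible, products 25→66.2 °C: 1497.5 kJ/min
Q = ΔH = -13200 kJ/min = -220.01 kW
Heat removed = 220.01 kJ/s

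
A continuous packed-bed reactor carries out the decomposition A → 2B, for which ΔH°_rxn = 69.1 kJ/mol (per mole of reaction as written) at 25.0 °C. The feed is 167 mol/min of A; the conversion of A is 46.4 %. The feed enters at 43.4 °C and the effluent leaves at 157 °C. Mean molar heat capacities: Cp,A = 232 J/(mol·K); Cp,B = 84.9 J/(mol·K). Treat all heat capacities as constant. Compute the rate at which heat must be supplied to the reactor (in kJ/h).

Q_in = 547000 kJ/h

Extent of reaction ξ = 0.464 × 167 = 77.488 mol/min
Reaction term: ξ·ΔH°_rxn = 77.488 × 69.1 = 5354.4 kJ/min
Sensible, feed 43.4→25 °C: -712.89 kJ/min
Outlet flows (mol/min): A 89.512, B 154.98
Sensible, products 25→157 °C: 4478 kJ/min
Q = ΔH = 9119.5 kJ/min = 151.99 kW
Heat supplied = 547170 kJ/h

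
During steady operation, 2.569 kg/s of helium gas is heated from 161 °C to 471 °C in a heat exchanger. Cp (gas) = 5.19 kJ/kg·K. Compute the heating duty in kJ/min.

Q = ṁ·Cp·ΔT = 2.569 × 5.19 × (471 − 161) = 4133.3 kJ/s
Heating duty = 248000 kJ/min

Q = 248000 kJ/min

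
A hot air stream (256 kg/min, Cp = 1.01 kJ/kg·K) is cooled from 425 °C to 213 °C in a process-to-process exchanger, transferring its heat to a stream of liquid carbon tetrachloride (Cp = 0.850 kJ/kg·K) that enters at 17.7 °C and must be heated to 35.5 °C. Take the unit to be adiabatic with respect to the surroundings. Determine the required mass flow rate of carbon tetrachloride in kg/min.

ṁ_c = 3620 kg/min

Heat released by hot stream: Q = 256 × 1.01 × (425 − 213) = 54815 kJ/min
Energy balance on cold side (adiabatic exchanger): Q = ṁ_c·Cp_c·(T_c,out − T_c,in)
ṁ_c = 54815 / [0.850 × (35.5 − 17.7)] = 3622.9 kg/min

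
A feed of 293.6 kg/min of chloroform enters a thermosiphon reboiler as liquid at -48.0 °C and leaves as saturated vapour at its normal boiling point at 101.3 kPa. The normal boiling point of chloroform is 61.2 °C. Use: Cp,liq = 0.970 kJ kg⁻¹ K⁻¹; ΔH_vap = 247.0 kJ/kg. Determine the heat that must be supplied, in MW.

liquid -48.0→61.2 °C: 105.92 kJ/kg
vaporisation at 61.2 °C: 247 kJ/kg
Δh = 105.92 + 247 = 352.92 kJ/kg
Q = ṁ·Δh = 293.6 kg/min × 352.92 kJ/kg = 103620 kJ/min
|Q| = 1727 kW = 1.727 MW

Q = 1.73 MW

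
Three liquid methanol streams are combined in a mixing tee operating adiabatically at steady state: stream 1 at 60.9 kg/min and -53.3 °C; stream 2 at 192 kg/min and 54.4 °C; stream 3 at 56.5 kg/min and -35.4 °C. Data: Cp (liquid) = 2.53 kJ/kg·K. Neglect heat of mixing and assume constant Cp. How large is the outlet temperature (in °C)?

T_out = 16.8 °C

Adiabatic, steady state ⇒ Σ ṁᵢCp,ᵢ(T_out − Tᵢ) = 0
Σ ṁᵢCp,ᵢTᵢ = 60.9×2.53×-53.3 + 192×2.53×54.4 + 56.5×2.53×-35.4 = 13153
Σ ṁᵢCp,ᵢ = 60.9×2.53 + 192×2.53 + 56.5×2.53 = 782.78
T_out = 13153 / 782.78 = 16.803 °C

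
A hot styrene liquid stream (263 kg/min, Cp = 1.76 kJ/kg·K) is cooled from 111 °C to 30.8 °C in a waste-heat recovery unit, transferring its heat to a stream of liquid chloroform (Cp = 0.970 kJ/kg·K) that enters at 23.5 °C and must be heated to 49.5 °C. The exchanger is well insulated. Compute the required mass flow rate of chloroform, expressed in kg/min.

Heat released by hot stream: Q = 263 × 1.76 × (111 − 30.8) = 37123 kJ/min
Energy balance on cold side (adiabatic exchanger): Q = ṁ_c·Cp_c·(T_c,out − T_c,in)
ṁ_c = 37123 / [0.970 × (49.5 − 23.5)] = 1472 kg/min

ṁ_c = 1470 kg/min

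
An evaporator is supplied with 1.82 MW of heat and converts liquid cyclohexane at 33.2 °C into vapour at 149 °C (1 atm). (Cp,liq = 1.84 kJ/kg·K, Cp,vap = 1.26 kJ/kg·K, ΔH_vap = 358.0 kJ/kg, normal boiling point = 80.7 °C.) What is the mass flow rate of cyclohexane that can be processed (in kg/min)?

ṁ = 205 kg/min

Δh = 1.84×(80.7−33.2) + 358.0 + 1.26×(149−80.7) = 531.46 kJ/kg
Q = 1.82 MW = 1820 kJ/s = 109200 kJ/min
ṁ = Q/Δh = 109200 / 531.46 = 205.47 kg/min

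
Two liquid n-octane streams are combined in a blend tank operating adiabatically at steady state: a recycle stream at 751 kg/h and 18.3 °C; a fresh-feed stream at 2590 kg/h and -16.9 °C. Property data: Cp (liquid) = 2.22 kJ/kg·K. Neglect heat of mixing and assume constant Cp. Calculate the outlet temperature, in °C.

Adiabatic, steady state ⇒ Σ ṁᵢCp,ᵢ(T_out − Tᵢ) = 0
Σ ṁᵢCp,ᵢTᵢ = 751×2.22×18.3 + 2590×2.22×-16.9 = -66661
Σ ṁᵢCp,ᵢ = 751×2.22 + 2590×2.22 = 7417
T_out = -66661 / 7417 = -8.9876 °C

T_out = -8.99 °C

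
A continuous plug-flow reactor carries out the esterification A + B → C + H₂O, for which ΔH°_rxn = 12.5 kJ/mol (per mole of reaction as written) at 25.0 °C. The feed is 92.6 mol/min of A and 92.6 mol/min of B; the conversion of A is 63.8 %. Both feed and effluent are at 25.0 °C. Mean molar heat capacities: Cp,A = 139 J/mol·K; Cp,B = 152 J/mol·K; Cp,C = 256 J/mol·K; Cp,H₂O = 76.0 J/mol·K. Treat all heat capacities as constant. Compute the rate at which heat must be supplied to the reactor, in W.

Q_in = 12300 W

Extent of reaction ξ = 0.638 × 92.6 = 59.079 mol/min
Reaction term: ξ·ΔH°_rxn = 59.079 × 12.5 = 738.48 kJ/min
Q = ΔH = 738.48 kJ/min = 12.308 kW
Heat supplied = 12308 W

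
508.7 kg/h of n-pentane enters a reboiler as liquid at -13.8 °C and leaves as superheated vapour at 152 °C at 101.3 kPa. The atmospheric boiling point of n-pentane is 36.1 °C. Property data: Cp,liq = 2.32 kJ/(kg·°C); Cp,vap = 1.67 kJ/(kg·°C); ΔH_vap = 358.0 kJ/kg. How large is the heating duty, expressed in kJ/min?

Q = 5660 kJ/min

liquid -13.8→36.1 °C: 115.77 kJ/kg
vaporisation at 36.1 °C: 358 kJ/kg
vapour 36.1→152 °C: 193.55 kJ/kg
Δh = 115.77 + 358 + 193.55 = 667.32 kJ/kg
Q = ṁ·Δh = 508.7 kg/h × 667.32 kJ/kg = 339470 kJ/h
|Q| = 94.296 kW = 5657.8 kJ/min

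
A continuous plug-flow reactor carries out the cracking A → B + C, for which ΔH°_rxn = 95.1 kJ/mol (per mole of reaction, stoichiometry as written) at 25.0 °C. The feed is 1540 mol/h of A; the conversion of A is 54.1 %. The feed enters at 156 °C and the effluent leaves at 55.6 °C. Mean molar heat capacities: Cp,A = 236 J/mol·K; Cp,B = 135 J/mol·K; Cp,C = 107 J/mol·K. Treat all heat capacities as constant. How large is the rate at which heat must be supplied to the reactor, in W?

Extent of reaction ξ = 0.541 × 1540 = 833.14 mol/h
Reaction term: ξ·ΔH°_rxn = 833.14 × 95.1 = 79232 kJ/h
Sensible, feed 156→25 °C: -47611 kJ/h
Outlet flows (mol/h): A 706.86, B 833.14, C 833.14
Sensible, products 25→55.6 °C: 11274 kJ/h
Q = ΔH = 42895 kJ/h = 11.915 kW
Heat supplied = 11915 W

Q_in = 11900 W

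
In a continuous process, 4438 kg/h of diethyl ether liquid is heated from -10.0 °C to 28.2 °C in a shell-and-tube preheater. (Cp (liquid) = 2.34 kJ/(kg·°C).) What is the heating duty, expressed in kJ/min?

Q = ṁ·Cp·ΔT = 4438 × 2.34 × (28.2 − -10.0) = 396700 kJ/h
Converting: 396700 / 3600 s = 110.2 kW
Heating duty = 6611.7 kJ/min

Q = 6610 kJ/min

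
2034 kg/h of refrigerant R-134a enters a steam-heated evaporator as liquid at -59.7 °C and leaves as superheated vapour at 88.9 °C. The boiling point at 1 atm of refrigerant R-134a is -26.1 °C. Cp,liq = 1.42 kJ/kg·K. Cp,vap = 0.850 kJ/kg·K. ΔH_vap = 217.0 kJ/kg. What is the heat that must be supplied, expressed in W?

Q = 205000 W

liquid -59.7→-26.1 °C: 47.712 kJ/kg
vaporisation at -26.1 °C: 217 kJ/kg
vapour -26.1→88.9 °C: 97.75 kJ/kg
Δh = 47.712 + 217 + 97.75 = 362.46 kJ/kg
Q = ṁ·Δh = 2034 kg/h × 362.46 kJ/kg = 737250 kJ/h
|Q| = 204.79 kW = 204790 W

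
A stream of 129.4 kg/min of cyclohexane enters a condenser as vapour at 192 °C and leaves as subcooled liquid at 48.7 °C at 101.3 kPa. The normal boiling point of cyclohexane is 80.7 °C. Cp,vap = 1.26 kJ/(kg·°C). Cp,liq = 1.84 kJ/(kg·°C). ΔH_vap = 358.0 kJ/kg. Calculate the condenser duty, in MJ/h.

Q_c = 4330 MJ/h

vapour 192→80.7 °C: -140.24 kJ/kg
condensation at 80.7 °C: -358 kJ/kg
liquid 80.7→48.7 °C: -58.88 kJ/kg
Δh = -140.24 + -358 + -58.88 = -557.12 kJ/kg
Q = ṁ·Δh = 129.4 kg/min × -557.12 kJ/kg = -72091 kJ/min
|Q| = 1201.5 kW = 4325.5 MJ/h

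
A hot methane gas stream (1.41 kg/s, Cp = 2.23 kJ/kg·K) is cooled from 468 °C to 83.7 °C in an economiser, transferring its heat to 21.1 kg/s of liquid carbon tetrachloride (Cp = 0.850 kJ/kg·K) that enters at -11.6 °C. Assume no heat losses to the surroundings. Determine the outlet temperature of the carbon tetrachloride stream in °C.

T_c,out = 55.8 °C

Heat released by hot stream: Q = 1.41 × 2.23 × (468 − 83.7) = 1208.4 kJ/s
Energy balance on cold side (adiabatic exchanger): Q = ṁ_c·Cp_c·(T_c,out − T_c,in)
T_c,out = -11.6 + 1208.4/(21.1 × 0.850) = 55.774 °C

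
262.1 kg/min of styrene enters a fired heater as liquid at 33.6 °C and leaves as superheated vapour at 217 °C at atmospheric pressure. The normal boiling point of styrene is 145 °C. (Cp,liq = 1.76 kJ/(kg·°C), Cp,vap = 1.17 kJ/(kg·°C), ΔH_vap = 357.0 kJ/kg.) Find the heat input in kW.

Q = 2780 kW

liquid 33.6→145 °C: 196.06 kJ/kg
vaporisation at 145 °C: 357 kJ/kg
vapour 145→217 °C: 84.24 kJ/kg
Δh = 196.06 + 357 + 84.24 = 637.3 kJ/kg
Q = ṁ·Δh = 262.1 kg/min × 637.3 kJ/kg = 167040 kJ/min
|Q| = 2784 kW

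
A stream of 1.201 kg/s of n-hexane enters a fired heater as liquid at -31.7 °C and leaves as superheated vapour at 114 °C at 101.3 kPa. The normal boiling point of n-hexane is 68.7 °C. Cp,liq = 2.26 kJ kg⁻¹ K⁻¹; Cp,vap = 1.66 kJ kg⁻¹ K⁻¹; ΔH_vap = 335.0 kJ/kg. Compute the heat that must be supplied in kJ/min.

Q = 45900 kJ/min

liquid -31.7→68.7 °C: 226.9 kJ/kg
vaporisation at 68.7 °C: 335 kJ/kg
vapour 68.7→114 °C: 75.198 kJ/kg
Δh = 226.9 + 335 + 75.198 = 637.1 kJ/kg
Q = ṁ·Δh = 1.201 kg/s × 637.1 kJ/kg = 765.16 kJ/s
|Q| = 765.16 kW = 45910 kJ/min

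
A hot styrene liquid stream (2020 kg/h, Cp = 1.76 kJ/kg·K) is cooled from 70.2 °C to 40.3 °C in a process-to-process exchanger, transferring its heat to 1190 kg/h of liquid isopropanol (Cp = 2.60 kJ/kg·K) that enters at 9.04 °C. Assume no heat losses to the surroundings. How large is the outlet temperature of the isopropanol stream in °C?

Heat released by hot stream: Q = 2020 × 1.76 × (70.2 − 40.3) = 106300 kJ/h
Energy balance on cold side (adiabatic exchanger): Q = ṁ_c·Cp_c·(T_c,out − T_c,in)
T_c,out = 9.04 + 106300/(1190 × 2.60) = 43.397 °C

T_c,out = 43.4 °C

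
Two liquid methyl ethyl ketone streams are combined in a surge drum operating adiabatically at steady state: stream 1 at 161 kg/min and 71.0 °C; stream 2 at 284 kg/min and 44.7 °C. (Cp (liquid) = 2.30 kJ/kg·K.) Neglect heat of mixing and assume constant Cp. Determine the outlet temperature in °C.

Energy balance with Q = 0: Σ ṁᵢCp,ᵢ(T_out − Tᵢ) = 0
Σ ṁᵢCp,ᵢTᵢ = 161×2.30×71.0 + 284×2.30×44.7 = 55489
Σ ṁᵢCp,ᵢ = 161×2.30 + 284×2.30 = 1023.5
T_out = 55489 / 1023.5 = 54.215 °C

T_out = 54.2 °C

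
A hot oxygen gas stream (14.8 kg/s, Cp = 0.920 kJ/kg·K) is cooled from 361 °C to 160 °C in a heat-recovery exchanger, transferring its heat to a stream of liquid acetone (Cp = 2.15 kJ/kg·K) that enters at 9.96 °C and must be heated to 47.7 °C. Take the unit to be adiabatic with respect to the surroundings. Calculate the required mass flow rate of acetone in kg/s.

Heat released by hot stream: Q = 14.8 × 0.920 × (361 − 160) = 2736.8 kJ/s
Energy balance on cold side (adiabatic exchanger): Q = ṁ_c·Cp_c·(T_c,out − T_c,in)
ṁ_c = 2736.8 / [2.15 × (47.7 − 9.96)] = 33.729 kg/s

ṁ_c = 33.7 kg/s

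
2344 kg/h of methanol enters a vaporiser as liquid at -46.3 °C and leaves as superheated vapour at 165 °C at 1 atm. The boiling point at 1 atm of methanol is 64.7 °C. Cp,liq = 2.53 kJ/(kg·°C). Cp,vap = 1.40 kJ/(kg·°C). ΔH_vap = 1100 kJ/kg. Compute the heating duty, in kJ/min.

liquid -46.3→64.7 °C: 280.83 kJ/kg
vaporisation at 64.7 °C: 1100 kJ/kg
vapour 64.7→165 °C: 140.42 kJ/kg
Δh = 280.83 + 1100 + 140.42 = 1521.2 kJ/kg
Q = ṁ·Δh = 2344 kg/h × 1521.2 kJ/kg = 3.5658e+06 kJ/h
|Q| = 990.5 kW = 59430 kJ/min

Q = 59400 kJ/min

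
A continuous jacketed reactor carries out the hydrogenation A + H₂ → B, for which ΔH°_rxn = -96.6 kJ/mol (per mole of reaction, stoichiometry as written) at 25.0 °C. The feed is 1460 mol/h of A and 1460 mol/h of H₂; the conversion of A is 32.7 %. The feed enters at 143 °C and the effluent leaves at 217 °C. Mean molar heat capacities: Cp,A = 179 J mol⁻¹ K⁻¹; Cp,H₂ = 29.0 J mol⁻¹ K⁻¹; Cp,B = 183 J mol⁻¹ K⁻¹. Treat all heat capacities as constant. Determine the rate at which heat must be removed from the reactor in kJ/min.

Extent of reaction ξ = 0.327 × 1460 = 477.42 mol/h
Reaction term: ξ·ΔH°_rxn = 477.42 × -96.6 = -46119 kJ/h
Sensible, feed 143→25 °C: -35834 kJ/h
Outlet flows (mol/h): A 982.58, H₂ 982.58, B 477.42
Sensible, products 25→217 °C: 56015 kJ/h
Q = ΔH = -25938 kJ/h = -7.205 kW
Heat removed = 432.3 kJ/min

Q_out = 432 kJ/min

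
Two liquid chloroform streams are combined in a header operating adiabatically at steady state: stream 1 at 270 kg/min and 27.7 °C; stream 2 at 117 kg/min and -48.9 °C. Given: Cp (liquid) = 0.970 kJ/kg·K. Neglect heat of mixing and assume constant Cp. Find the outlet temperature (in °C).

Energy balance with Q = 0: Σ ṁᵢCp,ᵢ(T_out − Tᵢ) = 0
Σ ṁᵢCp,ᵢTᵢ = 270×0.970×27.7 + 117×0.970×-48.9 = 1705
Σ ṁᵢCp,ᵢ = 270×0.970 + 117×0.970 = 375.39
T_out = 1705 / 375.39 = 4.5419 °C

T_out = 4.54 °C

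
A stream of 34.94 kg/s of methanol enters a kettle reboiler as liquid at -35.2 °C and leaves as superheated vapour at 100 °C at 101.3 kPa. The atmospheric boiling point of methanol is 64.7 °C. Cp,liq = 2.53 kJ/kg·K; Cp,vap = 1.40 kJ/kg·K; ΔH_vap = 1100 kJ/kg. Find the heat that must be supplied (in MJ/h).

liquid -35.2→64.7 °C: 252.75 kJ/kg
vaporisation at 64.7 °C: 1100 kJ/kg
vapour 64.7→100 °C: 49.42 kJ/kg
Δh = 252.75 + 1100 + 49.42 = 1402.2 kJ/kg
Q = ṁ·Δh = 34.94 kg/s × 1402.2 kJ/kg = 48992 kJ/s
|Q| = 48992 kW = 176370 MJ/h

Q = 176000 MJ/h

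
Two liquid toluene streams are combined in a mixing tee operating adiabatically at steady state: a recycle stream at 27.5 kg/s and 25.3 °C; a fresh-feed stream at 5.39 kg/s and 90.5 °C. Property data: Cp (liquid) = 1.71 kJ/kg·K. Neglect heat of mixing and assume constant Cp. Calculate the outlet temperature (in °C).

Energy balance with Q = 0: Σ ṁᵢCp,ᵢ(T_out − Tᵢ) = 0
Σ ṁᵢCp,ᵢTᵢ = 27.5×1.71×25.3 + 5.39×1.71×90.5 = 2023.9
Σ ṁᵢCp,ᵢ = 27.5×1.71 + 5.39×1.71 = 56.242
T_out = 2023.9 / 56.242 = 35.985 °C

T_out = 36.0 °C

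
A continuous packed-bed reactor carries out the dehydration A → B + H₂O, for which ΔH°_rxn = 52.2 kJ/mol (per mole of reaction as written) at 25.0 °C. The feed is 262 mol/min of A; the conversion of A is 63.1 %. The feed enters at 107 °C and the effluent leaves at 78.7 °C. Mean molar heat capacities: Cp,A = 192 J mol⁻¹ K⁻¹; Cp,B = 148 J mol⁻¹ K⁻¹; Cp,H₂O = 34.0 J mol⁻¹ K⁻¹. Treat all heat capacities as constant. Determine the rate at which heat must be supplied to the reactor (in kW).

Extent of reaction ξ = 0.631 × 262 = 165.32 mol/min
Reaction term: ξ·ΔH°_rxn = 165.32 × 52.2 = 8629.8 kJ/min
Sensible, feed 107→25 °C: -4124.9 kJ/min
Outlet flows (mol/min): A 96.678, B 165.32, H₂O 165.32
Sensible, products 25→78.7 °C: 2612.5 kJ/min
Q = ΔH = 7117.4 kJ/min = 118.62 kW
Heat supplied = 118.62 kW

Q_in = 119 kW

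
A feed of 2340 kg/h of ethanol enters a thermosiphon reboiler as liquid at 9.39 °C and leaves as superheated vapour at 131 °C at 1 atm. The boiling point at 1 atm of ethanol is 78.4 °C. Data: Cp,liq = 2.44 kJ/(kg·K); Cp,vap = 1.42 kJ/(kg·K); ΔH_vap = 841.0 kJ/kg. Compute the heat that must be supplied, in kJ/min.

liquid 9.39→78.4 °C: 168.38 kJ/kg
vaporisation at 78.4 °C: 841 kJ/kg
vapour 78.4→131 °C: 74.692 kJ/kg
Δh = 168.38 + 841 + 74.692 = 1084.1 kJ/kg
Q = ṁ·Δh = 2340 kg/h × 1084.1 kJ/kg = 2.5367e+06 kJ/h
|Q| = 704.65 kW = 42279 kJ/min

Q = 42300 kJ/min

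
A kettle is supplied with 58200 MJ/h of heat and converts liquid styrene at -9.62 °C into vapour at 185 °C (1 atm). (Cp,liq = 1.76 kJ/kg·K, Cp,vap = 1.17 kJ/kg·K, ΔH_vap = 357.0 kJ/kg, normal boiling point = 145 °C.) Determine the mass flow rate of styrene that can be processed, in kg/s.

ṁ = 23.9 kg/s

Δh = 1.76×(145−-9.62) + 357.0 + 1.17×(185−145) = 675.93 kJ/kg
Q = 58200 MJ/h = 16167 kJ/s = 16167 kJ/s
ṁ = Q/Δh = 16167 / 675.93 = 23.918 kg/s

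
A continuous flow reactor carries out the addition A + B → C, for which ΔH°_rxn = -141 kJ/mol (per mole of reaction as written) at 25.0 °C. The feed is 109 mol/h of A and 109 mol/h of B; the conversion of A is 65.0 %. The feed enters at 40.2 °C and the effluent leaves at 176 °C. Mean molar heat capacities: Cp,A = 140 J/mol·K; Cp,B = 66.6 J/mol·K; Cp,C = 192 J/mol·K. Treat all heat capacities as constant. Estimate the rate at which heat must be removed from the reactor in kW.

Q_out = 1.97 kW

Extent of reaction ξ = 0.650 × 109 = 70.85 mol/h
Reaction term: ξ·ΔH°_rxn = 70.85 × -141 = -9989.9 kJ/h
Sensible, feed 40.2→25 °C: -342.29 kJ/h
Outlet flows (mol/h): A 38.15, B 38.15, C 70.85
Sensible, products 25→176 °C: 3244.2 kJ/h
Q = ΔH = -7087.9 kJ/h = -1.9689 kW
Heat removed = 1.9689 kW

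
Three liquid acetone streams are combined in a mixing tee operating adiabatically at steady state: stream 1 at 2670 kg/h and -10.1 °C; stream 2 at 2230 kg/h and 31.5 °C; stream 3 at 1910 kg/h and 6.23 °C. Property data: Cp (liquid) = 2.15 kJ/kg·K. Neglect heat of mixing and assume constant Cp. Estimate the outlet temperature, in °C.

T_out = 8.10 °C

Energy balance with Q = 0: Σ ṁᵢCp,ᵢ(T_out − Tᵢ) = 0
T_out = Σ ṁᵢCp,ᵢTᵢ / Σ ṁᵢCp,ᵢ
      = 118630 / 14642 = 8.1024 °C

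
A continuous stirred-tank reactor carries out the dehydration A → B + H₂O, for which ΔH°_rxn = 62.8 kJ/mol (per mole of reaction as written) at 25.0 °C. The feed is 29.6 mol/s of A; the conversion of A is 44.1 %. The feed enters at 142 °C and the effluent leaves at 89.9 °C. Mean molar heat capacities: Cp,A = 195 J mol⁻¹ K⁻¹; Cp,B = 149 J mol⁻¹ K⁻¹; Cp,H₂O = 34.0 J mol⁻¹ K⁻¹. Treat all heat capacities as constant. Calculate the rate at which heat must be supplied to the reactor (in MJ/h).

Q_in = 1830 MJ/h

Extent of reaction ξ = 0.441 × 29.6 = 13.054 mol/s
Reaction term: ξ·ΔH°_rxn = 13.054 × 62.8 = 819.77 kJ/s
Sensible, feed 142→25 °C: -675.32 kJ/s
Outlet flows (mol/s): A 16.546, B 13.054, H₂O 13.054
Sensible, products 25→89.9 °C: 364.44 kJ/s
Q = ΔH = 508.88 kJ/s = 508.88 kW
Heat supplied = 1832 MJ/h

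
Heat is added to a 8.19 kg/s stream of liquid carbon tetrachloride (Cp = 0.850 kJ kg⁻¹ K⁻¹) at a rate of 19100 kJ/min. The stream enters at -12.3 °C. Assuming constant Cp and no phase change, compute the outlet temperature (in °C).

Q = 19100 kJ/min = 318.33 kJ/s
ΔT = Q/(ṁ·Cp) = 318.33/(8.19×0.850) = 45.728 K
T_out = -12.3 + 45.728 = 33.428 °C

T_out = 33.4 °C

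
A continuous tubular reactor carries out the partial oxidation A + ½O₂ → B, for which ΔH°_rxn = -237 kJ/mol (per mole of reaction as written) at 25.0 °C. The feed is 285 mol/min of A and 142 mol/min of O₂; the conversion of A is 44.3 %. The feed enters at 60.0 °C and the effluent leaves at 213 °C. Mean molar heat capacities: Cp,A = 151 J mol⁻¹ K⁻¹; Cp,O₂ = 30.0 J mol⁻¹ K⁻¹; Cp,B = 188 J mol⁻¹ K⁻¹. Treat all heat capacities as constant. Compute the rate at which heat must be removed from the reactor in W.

Extent of reaction ξ = 0.443 × 285 = 126.25 mol/min
Reaction term: ξ·ΔH°_rxn = 126.25 × -237 = -29922 kJ/min
Sensible, feed 60.0→25 °C: -1655.3 kJ/min
Outlet flows (mol/min): A 158.75, O₂ 78.873, B 126.25
Sensible, products 25→213 °C: 9413.7 kJ/min
Q = ΔH = -22164 kJ/min = -369.4 kW
Heat removed = 369400 W

Q_out = 369000 W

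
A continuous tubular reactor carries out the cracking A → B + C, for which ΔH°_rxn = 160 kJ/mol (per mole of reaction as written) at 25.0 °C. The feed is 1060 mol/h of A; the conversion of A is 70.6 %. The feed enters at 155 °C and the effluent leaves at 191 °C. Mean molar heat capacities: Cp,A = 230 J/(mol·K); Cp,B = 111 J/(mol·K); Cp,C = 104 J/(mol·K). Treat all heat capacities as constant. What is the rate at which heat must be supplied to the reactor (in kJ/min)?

Q_in = 2110 kJ/min

Extent of reaction ξ = 0.706 × 1060 = 748.36 mol/h
Reaction term: ξ·ΔH°_rxn = 748.36 × 160 = 119740 kJ/h
Sensible, feed 155→25 °C: -31694 kJ/h
Outlet flows (mol/h): A 311.64, B 748.36, C 748.36
Sensible, products 25→191 °C: 38607 kJ/h
Q = ΔH = 126650 kJ/h = 35.181 kW
Heat supplied = 2110.8 kJ/min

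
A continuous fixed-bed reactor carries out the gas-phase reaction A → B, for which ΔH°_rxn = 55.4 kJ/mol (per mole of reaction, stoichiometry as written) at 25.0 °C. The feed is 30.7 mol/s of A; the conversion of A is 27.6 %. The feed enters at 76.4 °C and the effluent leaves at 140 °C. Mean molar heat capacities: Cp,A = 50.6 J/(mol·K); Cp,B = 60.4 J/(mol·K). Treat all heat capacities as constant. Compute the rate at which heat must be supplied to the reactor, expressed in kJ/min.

Q_in = 34700 kJ/min

Extent of reaction ξ = 0.276 × 30.7 = 8.4732 mol/s
Reaction term: ξ·ΔH°_rxn = 8.4732 × 55.4 = 469.42 kJ/s
Sensible, feed 76.4→25 °C: -79.846 kJ/s
Outlet flows (mol/s): A 22.227, B 8.4732
Sensible, products 25→140 °C: 188.19 kJ/s
Q = ΔH = 577.76 kJ/s = 577.76 kW
Heat supplied = 34666 kJ/min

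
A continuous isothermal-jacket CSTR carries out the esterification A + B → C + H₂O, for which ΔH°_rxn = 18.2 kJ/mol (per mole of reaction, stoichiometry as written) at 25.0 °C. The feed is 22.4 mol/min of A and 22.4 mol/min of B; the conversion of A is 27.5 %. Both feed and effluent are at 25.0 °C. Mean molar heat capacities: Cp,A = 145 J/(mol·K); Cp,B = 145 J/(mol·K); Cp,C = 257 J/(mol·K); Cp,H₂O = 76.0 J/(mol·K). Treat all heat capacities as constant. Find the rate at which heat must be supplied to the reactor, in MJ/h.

Extent of reaction ξ = 0.275 × 22.4 = 6.16 mol/min
Reaction term: ξ·ΔH°_rxn = 6.16 × 18.2 = 112.11 kJ/min
Q = ΔH = 112.11 kJ/min = 1.8685 kW
Heat supplied = 6.7267 MJ/h

Q_in = 6.73 MJ/h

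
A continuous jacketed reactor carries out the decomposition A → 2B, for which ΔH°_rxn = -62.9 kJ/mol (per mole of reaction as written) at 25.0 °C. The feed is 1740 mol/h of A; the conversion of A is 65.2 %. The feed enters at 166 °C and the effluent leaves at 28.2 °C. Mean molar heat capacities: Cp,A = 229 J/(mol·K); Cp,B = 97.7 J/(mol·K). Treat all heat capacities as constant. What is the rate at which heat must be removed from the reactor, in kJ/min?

Extent of reaction ξ = 0.652 × 1740 = 1134.5 mol/h
Reaction term: ξ·ΔH°_rxn = 1134.5 × -62.9 = -71359 kJ/h
Sensible, feed 166→25 °C: -56183 kJ/h
Outlet flows (mol/h): A 605.52, B 2269
Sensible, products 25→28.2 °C: 1153.1 kJ/h
Q = ΔH = -126390 kJ/h = -35.108 kW
Heat removed = 2106.5 kJ/min

Q_out = 2110 kJ/min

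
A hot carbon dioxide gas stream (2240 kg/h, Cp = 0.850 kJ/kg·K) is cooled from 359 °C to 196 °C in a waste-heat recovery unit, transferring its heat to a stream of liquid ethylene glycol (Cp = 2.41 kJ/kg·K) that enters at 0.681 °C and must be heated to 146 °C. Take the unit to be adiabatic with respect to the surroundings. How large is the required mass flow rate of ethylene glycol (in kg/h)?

ṁ_c = 886 kg/h

Heat released by hot stream: Q = 2240 × 0.850 × (359 − 196) = 310350 kJ/h
Energy balance on cold side (adiabatic exchanger): Q = ṁ_c·Cp_c·(T_c,out − T_c,in)
ṁ_c = 310350 / [2.41 × (146 − 0.681)] = 886.17 kg/h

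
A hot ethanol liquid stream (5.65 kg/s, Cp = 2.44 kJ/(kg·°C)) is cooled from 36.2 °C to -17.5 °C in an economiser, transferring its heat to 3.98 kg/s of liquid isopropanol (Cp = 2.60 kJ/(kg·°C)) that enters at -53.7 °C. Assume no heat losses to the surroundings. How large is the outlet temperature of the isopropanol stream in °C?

Heat released by hot stream: Q = 5.65 × 2.44 × (36.2 − -17.5) = 740.31 kJ/s
Energy balance on cold side (adiabatic exchanger): Q = ṁ_c·Cp_c·(T_c,out − T_c,in)
T_c,out = -53.7 + 740.31/(3.98 × 2.60) = 17.841 °C

T_c,out = 17.8 °C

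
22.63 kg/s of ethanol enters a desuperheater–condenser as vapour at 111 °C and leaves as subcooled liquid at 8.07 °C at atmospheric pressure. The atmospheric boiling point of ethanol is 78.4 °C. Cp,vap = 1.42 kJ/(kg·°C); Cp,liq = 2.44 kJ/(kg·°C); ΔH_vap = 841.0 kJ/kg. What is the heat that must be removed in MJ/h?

vapour 111→78.4 °C: -46.292 kJ/kg
condensation at 78.4 °C: -841 kJ/kg
liquid 78.4→8.07 °C: -171.61 kJ/kg
Δh = -46.292 + -841 + -171.61 = -1058.9 kJ/kg
Q = ṁ·Δh = 22.63 kg/s × -1058.9 kJ/kg = -23963 kJ/s
|Q| = 23963 kW = 86266 MJ/h

Q_c = 86300 MJ/h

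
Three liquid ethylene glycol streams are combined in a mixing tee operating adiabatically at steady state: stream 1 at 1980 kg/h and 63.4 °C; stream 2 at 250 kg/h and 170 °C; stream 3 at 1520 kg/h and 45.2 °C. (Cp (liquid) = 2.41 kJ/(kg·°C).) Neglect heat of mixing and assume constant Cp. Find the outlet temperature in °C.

T_out = 63.1 °C

Energy balance with Q = 0: Σ ṁᵢCp,ᵢ(T_out − Tᵢ) = 0
T_out = Σ ṁᵢCp,ᵢTᵢ / Σ ṁᵢCp,ᵢ
      = 570530 / 9037.5 = 63.13 °C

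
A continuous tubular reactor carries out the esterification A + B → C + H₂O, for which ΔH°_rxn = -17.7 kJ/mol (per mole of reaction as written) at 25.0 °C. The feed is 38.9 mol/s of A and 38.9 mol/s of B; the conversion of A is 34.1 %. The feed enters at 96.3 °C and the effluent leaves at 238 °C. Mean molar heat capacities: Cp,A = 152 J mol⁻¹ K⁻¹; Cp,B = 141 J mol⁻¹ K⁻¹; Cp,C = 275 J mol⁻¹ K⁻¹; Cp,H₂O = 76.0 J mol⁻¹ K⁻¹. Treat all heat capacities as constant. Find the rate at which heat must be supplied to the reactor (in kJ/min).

Extent of reaction ξ = 0.341 × 38.9 = 13.265 mol/s
Reaction term: ξ·ΔH°_rxn = 13.265 × -17.7 = -234.79 kJ/s
Sensible, feed 96.3→25 °C: -812.66 kJ/s
Outlet flows (mol/s): A 25.635, B 25.635, C 13.265, H₂O 13.265
Sensible, products 25→238 °C: 2591.6 kJ/s
Q = ΔH = 1544.1 kJ/s = 1544.1 kW
Heat supplied = 92648 kJ/min

Q_in = 92600 kJ/min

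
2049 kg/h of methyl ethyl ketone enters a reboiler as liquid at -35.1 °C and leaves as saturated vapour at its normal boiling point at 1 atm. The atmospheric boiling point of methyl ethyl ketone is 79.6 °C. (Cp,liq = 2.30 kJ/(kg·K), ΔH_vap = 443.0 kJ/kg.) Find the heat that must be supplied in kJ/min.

Q = 24100 kJ/min

liquid -35.1→79.6 °C: 263.81 kJ/kg
vaporisation at 79.6 °C: 443 kJ/kg
Δh = 263.81 + 443 = 706.81 kJ/kg
Q = ṁ·Δh = 2049 kg/h × 706.81 kJ/kg = 1.4483e+06 kJ/h
|Q| = 402.29 kW = 24138 kJ/min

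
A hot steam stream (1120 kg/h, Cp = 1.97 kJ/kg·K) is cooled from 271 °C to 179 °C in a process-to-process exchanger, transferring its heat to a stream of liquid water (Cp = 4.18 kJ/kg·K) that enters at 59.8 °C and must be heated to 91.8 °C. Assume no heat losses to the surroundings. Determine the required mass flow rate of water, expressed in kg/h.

Heat released by hot stream: Q = 1120 × 1.97 × (271 − 179) = 202990 kJ/h
Energy balance on cold side (adiabatic exchanger): Q = ṁ_c·Cp_c·(T_c,out − T_c,in)
ṁ_c = 202990 / [4.18 × (91.8 − 59.8)] = 1517.6 kg/h

ṁ_c = 1520 kg/h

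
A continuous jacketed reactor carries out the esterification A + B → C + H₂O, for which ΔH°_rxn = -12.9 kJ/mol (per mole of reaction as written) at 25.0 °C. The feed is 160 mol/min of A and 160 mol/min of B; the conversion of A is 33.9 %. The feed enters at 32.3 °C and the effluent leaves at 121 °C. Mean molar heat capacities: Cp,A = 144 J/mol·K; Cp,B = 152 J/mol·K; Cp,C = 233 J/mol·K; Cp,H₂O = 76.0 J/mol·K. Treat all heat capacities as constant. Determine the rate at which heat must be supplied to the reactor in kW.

Extent of reaction ξ = 0.339 × 160 = 54.24 mol/min
Reaction term: ξ·ΔH°_rxn = 54.24 × -12.9 = -699.7 kJ/min
Sensible, feed 32.3→25 °C: -345.73 kJ/min
Outlet flows (mol/min): A 105.76, B 105.76, C 54.24, H₂O 54.24
Sensible, products 25→121 °C: 4614.3 kJ/min
Q = ΔH = 3568.8 kJ/min = 59.48 kW
Heat supplied = 59.48 kW

Q_in = 59.5 kW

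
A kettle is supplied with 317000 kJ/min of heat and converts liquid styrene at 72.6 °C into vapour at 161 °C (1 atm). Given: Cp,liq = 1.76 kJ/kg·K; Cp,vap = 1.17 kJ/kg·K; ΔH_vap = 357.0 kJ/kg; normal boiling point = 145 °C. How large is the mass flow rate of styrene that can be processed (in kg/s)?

ṁ = 10.5 kg/s

Δh = 1.76×(145−72.6) + 357.0 + 1.17×(161−145) = 503.14 kJ/kg
Q = 317000 kJ/min = 5283.3 kJ/s = 5283.3 kJ/s
ṁ = Q/Δh = 5283.3 / 503.14 = 10.501 kg/s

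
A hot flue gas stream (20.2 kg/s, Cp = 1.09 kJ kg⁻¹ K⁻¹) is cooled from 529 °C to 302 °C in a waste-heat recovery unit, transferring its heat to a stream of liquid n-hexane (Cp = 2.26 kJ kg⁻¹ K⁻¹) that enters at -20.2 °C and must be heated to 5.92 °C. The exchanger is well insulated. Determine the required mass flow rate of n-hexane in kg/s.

ṁ_c = 84.7 kg/s

Heat released by hot stream: Q = 20.2 × 1.09 × (529 − 302) = 4998.1 kJ/s
Energy balance on cold side (adiabatic exchanger): Q = ṁ_c·Cp_c·(T_c,out − T_c,in)
ṁ_c = 4998.1 / [2.26 × (5.92 − -20.2)] = 84.669 kg/s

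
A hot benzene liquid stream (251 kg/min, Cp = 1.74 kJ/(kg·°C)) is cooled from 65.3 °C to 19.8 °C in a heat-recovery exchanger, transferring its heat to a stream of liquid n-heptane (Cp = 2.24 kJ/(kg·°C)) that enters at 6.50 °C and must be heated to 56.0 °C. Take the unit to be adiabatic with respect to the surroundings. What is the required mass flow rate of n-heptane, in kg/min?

ṁ_c = 179 kg/min

Heat released by hot stream: Q = 251 × 1.74 × (65.3 − 19.8) = 19872 kJ/min
Energy balance on cold side (adiabatic exchanger): Q = ṁ_c·Cp_c·(T_c,out − T_c,in)
ṁ_c = 19872 / [2.24 × (56.0 − 6.50)] = 179.22 kg/min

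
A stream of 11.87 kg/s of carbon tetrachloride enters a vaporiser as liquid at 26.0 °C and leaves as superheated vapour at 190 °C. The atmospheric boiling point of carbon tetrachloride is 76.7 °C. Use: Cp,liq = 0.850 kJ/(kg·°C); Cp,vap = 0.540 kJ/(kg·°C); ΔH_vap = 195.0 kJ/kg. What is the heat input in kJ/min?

liquid 26.0→76.7 °C: 43.095 kJ/kg
vaporisation at 76.7 °C: 195 kJ/kg
vapour 76.7→190 °C: 61.182 kJ/kg
Δh = 43.095 + 195 + 61.182 = 299.28 kJ/kg
Q = ṁ·Δh = 11.87 kg/s × 299.28 kJ/kg = 3552.4 kJ/s
|Q| = 3552.4 kW = 213150 kJ/min

Q = 213000 kJ/min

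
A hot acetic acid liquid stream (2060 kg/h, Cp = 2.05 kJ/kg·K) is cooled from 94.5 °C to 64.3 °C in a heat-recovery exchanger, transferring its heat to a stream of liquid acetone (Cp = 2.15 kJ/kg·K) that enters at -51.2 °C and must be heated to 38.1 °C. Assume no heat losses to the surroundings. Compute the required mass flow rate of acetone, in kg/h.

Heat released by hot stream: Q = 2060 × 2.05 × (94.5 − 64.3) = 127530 kJ/h
Energy balance on cold side (adiabatic exchanger): Q = ṁ_c·Cp_c·(T_c,out − T_c,in)
ṁ_c = 127530 / [2.15 × (38.1 − -51.2)] = 664.26 kg/h

ṁ_c = 664 kg/h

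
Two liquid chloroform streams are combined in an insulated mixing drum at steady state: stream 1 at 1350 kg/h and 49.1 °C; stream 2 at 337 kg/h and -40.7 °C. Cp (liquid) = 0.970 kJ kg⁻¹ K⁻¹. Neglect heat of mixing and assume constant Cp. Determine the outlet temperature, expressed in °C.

T_out = 31.2 °C

Adiabatic, steady state ⇒ Σ ṁᵢCp,ᵢ(T_out − Tᵢ) = 0
T_out = Σ ṁᵢCp,ᵢTᵢ / Σ ṁᵢCp,ᵢ
      = 50992 / 1636.4 = 31.161 °C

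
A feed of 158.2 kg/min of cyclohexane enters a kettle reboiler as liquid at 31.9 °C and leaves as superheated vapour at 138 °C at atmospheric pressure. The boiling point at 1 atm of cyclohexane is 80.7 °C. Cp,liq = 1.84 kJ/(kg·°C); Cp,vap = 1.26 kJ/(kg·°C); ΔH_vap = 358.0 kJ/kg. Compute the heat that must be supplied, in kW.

liquid 31.9→80.7 °C: 89.792 kJ/kg
vaporisation at 80.7 °C: 358 kJ/kg
vapour 80.7→138 °C: 72.198 kJ/kg
Δh = 89.792 + 358 + 72.198 = 519.99 kJ/kg
Q = ṁ·Δh = 158.2 kg/min × 519.99 kJ/kg = 82262 kJ/min
|Q| = 1371 kW

Q = 1370 kW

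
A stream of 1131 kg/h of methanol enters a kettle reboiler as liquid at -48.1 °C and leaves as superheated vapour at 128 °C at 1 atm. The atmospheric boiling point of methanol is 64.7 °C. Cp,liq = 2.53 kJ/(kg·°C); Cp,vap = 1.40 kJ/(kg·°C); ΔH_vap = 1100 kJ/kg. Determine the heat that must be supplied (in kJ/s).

liquid -48.1→64.7 °C: 285.38 kJ/kg
vaporisation at 64.7 °C: 1100 kJ/kg
vapour 64.7→128 °C: 88.62 kJ/kg
Δh = 285.38 + 1100 + 88.62 = 1474 kJ/kg
Q = ṁ·Δh = 1131 kg/h × 1474 kJ/kg = 1.6671e+06 kJ/h
|Q| = 463.08 kW

Q = 463 kJ/s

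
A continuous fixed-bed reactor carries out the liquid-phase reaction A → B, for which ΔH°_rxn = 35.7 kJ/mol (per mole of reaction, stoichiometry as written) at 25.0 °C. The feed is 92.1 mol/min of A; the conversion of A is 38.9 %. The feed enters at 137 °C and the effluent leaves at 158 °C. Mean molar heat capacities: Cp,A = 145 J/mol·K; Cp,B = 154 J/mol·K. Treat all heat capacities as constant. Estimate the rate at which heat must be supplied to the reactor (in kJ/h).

Q_in = 96100 kJ/h

Extent of reaction ξ = 0.389 × 92.1 = 35.827 mol/min
Reaction term: ξ·ΔH°_rxn = 35.827 × 35.7 = 1279 kJ/min
Sensible, feed 137→25 °C: -1495.7 kJ/min
Outlet flows (mol/min): A 56.273, B 35.827
Sensible, products 25→158 °C: 1819 kJ/min
Q = ΔH = 1602.3 kJ/min = 26.706 kW
Heat supplied = 96141 kJ/h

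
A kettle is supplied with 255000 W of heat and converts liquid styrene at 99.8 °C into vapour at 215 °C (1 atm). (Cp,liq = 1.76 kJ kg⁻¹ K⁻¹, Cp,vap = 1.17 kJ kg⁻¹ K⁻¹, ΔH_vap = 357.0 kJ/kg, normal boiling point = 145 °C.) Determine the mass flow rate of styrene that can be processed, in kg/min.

ṁ = 29.5 kg/min

Δh = 1.76×(145−99.8) + 357.0 + 1.17×(215−145) = 518.45 kJ/kg
Q = 255000 W = 255 kJ/s = 15300 kJ/min
ṁ = Q/Δh = 15300 / 518.45 = 29.511 kg/min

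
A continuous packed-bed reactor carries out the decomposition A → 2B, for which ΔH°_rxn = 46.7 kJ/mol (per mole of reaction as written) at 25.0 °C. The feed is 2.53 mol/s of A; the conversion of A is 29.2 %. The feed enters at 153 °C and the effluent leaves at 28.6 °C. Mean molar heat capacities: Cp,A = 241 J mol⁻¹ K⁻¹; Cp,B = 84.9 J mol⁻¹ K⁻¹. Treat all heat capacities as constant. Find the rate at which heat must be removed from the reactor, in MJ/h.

Q_out = 150 MJ/h

Extent of reaction ξ = 0.292 × 2.53 = 0.73876 mol/s
Reaction term: ξ·ΔH°_rxn = 0.73876 × 46.7 = 34.5 kJ/s
Sensible, feed 153→25 °C: -78.045 kJ/s
Outlet flows (mol/s): A 1.7912, B 1.4775
Sensible, products 25→28.6 °C: 2.0057 kJ/s
Q = ΔH = -41.54 kJ/s = -41.54 kW
Heat removed = 149.54 MJ/h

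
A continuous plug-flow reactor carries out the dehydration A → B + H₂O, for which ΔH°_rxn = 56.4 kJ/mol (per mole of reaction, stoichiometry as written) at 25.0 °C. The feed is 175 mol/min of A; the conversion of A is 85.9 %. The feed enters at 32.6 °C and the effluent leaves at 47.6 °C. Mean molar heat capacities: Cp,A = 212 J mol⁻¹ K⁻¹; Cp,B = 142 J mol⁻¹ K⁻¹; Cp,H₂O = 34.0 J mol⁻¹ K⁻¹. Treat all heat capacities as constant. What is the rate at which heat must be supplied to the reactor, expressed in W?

Q_in = 149000 W

Extent of reaction ξ = 0.859 × 175 = 150.32 mol/min
Reaction term: ξ·ΔH°_rxn = 150.32 × 56.4 = 8478.3 kJ/min
Sensible, feed 32.6→25 °C: -281.96 kJ/min
Outlet flows (mol/min): A 24.675, B 150.32, H₂O 150.32
Sensible, products 25→47.6 °C: 716.16 kJ/min
Q = ΔH = 8912.5 kJ/min = 148.54 kW
Heat supplied = 148540 W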